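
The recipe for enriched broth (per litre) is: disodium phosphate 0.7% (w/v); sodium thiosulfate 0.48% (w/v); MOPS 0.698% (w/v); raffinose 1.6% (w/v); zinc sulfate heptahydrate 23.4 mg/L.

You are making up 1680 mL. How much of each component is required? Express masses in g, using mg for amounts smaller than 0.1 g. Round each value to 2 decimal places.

Working volume: 1680 mL = 1.68 L.
disodium phosphate: 0.7 g per 100 mL × 1680 mL ÷ 100 = 11.76 g
sodium thiosulfate: 0.48 g per 100 mL × 1680 mL ÷ 100 = 8.06 g
MOPS: 0.698% w/v = 6.98 g/L → 6.98 × 1.68 L = 11.73 g
raffinose: 1.6 g per 100 mL × 1680 mL ÷ 100 = 26.88 g
zinc sulfate heptahydrate: 23.4 mg/L × 1.68 L = 39.31 mg

disodium phosphate 11.76 g; sodium thiosulfate 8.06 g; MOPS 11.73 g; raffinose 26.88 g; zinc sulfate heptahydrate 39.31 mg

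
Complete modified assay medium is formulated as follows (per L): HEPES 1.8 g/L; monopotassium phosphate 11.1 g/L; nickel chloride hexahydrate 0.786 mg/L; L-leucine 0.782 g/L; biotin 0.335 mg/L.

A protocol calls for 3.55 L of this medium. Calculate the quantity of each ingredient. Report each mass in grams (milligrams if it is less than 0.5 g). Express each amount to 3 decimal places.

HEPES 6.390 g; monopotassium phosphate 39.405 g; nickel chloride hexahydrate 2.790 mg; L-leucine 2.776 g; biotin 1.189 mg

Working volume: 3.55 L.
HEPES: 1.8 g/L × 3.55 L = 6.390 g
monopotassium phosphate: 11.1 g/L × 3.55 L = 39.405 g
nickel chloride hexahydrate: 0.786 mg/L × 3.55 L = 2.790 mg
L-leucine: 0.782 g/L × 3.55 L = 2.776 g
biotin: 0.335 mg/L × 3.55 L = 1.189 mg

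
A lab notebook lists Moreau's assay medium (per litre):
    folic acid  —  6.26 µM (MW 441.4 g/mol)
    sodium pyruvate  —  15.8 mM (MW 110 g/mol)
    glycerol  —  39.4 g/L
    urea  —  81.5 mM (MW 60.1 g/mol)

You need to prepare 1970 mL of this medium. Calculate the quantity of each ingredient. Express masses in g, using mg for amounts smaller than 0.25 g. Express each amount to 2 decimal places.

folic acid 5.44 mg; sodium pyruvate 3.42 g; glycerol 77.62 g; urea 9.65 g

Scale factor relative to 1 L: 1.97.
folic acid: 6.26 µmol/L × 441.4 g/mol × 1.97 L ÷ 1000 = 5.44 mg
sodium pyruvate: 15.8 mmol/L × 110 g/mol × 1.97 L ÷ 1000 = 3.42 g
glycerol: 39.4 g/L × 1.97 L = 77.62 g
urea: 81.5 mmol/L × 60.1 g/mol × 1.97 L ÷ 1000 = 9.65 g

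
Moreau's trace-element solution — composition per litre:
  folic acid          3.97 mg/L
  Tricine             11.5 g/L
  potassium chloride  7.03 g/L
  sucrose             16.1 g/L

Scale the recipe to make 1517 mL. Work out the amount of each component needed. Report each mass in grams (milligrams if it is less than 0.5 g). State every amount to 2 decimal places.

Scale factor relative to 1 L: 1.517.
folic acid: 3.97 mg/L × 1.517 L = 6.02 mg
Tricine: 11.5 g/L × 1.517 L = 17.45 g
potassium chloride: 7.03 g/L × 1.517 L = 10.66 g
sucrose: 16.1 g/L × 1.517 L = 24.42 g

folic acid 6.02 mg; Tricine 17.45 g; potassium chloride 10.66 g; sucrose 24.42 g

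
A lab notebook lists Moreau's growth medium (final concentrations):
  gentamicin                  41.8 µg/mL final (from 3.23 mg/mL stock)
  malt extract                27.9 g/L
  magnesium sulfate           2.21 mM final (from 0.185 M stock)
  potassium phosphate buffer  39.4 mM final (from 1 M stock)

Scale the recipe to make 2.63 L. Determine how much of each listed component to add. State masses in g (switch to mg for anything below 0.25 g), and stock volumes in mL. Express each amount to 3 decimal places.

Scale factor relative to 1 L: 2.63.
gentamicin: V = C2·V2/C1 = 41.8 µg/mL × 2630 mL ÷ 3230 µg/mL = 34.035 mL
malt extract: 27.9 g/L × 2.63 L = 73.377 g
magnesium sulfate: C1V1 = C2V2 → 2.21 mM × 2630 mL ÷ 185 mM = 31.418 mL
potassium phosphate buffer: dilute stock: 39.4 mM × 2630 mL ÷ 1000 mM = 103.622 mL

gentamicin 34.035 mL; malt extract 73.377 g; magnesium sulfate 31.418 mL; potassium phosphate buffer 103.622 mL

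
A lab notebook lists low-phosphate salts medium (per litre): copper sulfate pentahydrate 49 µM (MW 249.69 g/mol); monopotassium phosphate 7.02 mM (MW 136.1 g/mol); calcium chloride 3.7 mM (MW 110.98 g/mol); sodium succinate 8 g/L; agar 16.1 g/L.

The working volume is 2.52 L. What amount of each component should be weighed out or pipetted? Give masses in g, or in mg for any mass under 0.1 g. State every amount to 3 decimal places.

Scale factor relative to 1 L: 2.52.
copper sulfate pentahydrate: 49 µmol/L × 249.69 g/mol × 2.52 L ÷ 1000 = 30.832 mg
monopotassium phosphate: 7.02 mmol/L × 136.1 g/mol × 2.52 L ÷ 1000 = 2.408 g
calcium chloride: 3.7 mmol/L × 110.98 g/mol × 2.52 L ÷ 1000 = 1.035 g
sodium succinate: 8 g/L × 2.52 L = 20.160 g
agar: 16.1 g/L × 2.52 L = 40.572 g

copper sulfate pentahydrate 30.832 mg; monopotassium phosphate 2.408 g; calcium chloride 1.035 g; sodium succinate 20.160 g; agar 40.572 g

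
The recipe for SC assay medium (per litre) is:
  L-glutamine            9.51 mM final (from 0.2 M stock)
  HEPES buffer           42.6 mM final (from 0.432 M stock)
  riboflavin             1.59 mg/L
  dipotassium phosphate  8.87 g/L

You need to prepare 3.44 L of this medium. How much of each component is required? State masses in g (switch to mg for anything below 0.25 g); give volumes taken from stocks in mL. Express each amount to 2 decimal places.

Scale factor relative to 1 L: 3.44.
L-glutamine: dilute stock: 9.51 mM × 3440 mL ÷ 200 mM = 163.57 mL
HEPES buffer: V = C2·V2/C1 = 42.6 mM × 3440 mL ÷ 432 mM = 339.22 mL
riboflavin: 1.59 mg/L × 3.44 L = 5.47 mg
dipotassium phosphate: 8.87 g/L × 3.44 L = 30.51 g

L-glutamine 163.57 mL; HEPES buffer 339.22 mL; riboflavin 5.47 mg; dipotassium phosphate 30.51 g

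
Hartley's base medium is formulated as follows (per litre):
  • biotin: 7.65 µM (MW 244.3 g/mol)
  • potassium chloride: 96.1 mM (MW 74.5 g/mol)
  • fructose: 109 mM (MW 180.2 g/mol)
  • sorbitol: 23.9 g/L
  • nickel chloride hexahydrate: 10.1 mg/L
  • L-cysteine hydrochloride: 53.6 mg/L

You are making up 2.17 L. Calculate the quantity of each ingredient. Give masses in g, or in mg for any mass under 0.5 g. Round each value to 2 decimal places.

biotin 4.06 mg; potassium chloride 15.54 g; fructose 42.62 g; sorbitol 51.86 g; nickel chloride hexahydrate 21.92 mg; L-cysteine hydrochloride 116.31 mg

Scale factor relative to 1 L: 2.17.
biotin: 7.65 µmol/L × 244.3 g/mol × 2.17 L ÷ 1000 = 4.06 mg
potassium chloride: 96.1 mmol/L × 74.5 g/mol × 2.17 L ÷ 1000 = 15.54 g
fructose: 109 mmol/L × 180.2 g/mol × 2.17 L ÷ 1000 = 42.62 g
sorbitol: 23.9 g/L × 2.17 L = 51.86 g
nickel chloride hexahydrate: 10.1 mg/L × 2.17 L = 21.92 mg
L-cysteine hydrochloride: 53.6 mg/L × 2.17 L = 116.31 mg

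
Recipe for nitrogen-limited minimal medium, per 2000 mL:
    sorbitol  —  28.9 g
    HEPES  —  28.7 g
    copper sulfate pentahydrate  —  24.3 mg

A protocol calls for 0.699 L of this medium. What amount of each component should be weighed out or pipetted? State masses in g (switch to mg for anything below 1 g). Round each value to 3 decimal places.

sorbitol 10.101 g; HEPES 10.031 g; copper sulfate pentahydrate 8.493 mg

Ratio of target to recipe volume: 699 / 2000 = 0.3495.
sorbitol: 28.9 g × (699 mL / 2000 mL) = 10.101 g
HEPES: 28.7 g × (699 mL / 2000 mL) = 10.031 g
copper sulfate pentahydrate: 24.3 mg × (699 mL / 2000 mL) = 8.493 mg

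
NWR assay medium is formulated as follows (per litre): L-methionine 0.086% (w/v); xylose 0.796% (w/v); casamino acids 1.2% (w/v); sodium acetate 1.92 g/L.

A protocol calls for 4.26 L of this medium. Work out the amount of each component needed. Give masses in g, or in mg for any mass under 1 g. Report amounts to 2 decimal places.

Scale factor relative to 1 L: 4.26.
L-methionine: 0.086% w/v = 0.86 g/L → 0.86 × 4.26 L = 3.66 g
xylose: 0.796% w/v = 7.96 g/L → 7.96 × 4.26 L = 33.91 g
casamino acids: 1.2% w/v = 12 g/L → 12 × 4.26 L = 51.12 g
sodium acetate: 1.92 g/L × 4.26 L = 8.18 g

L-methionine 3.66 g; xylose 33.91 g; casamino acids 51.12 g; sodium acetate 8.18 g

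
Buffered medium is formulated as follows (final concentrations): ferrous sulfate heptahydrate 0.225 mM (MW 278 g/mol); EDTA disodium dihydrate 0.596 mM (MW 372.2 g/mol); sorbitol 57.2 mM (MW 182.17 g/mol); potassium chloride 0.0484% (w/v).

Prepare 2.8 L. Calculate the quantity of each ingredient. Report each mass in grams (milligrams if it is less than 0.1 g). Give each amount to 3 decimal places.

Scale factor relative to 1 L: 2.8.
ferrous sulfate heptahydrate: 0.225 mmol/L × 278 g/mol × 2.8 L ÷ 1000 = 0.175 g
EDTA disodium dihydrate: 0.596 mmol/L × 372.2 g/mol × 2.8 L ÷ 1000 = 0.621 g
sorbitol: 57.2 mmol/L × 182.17 g/mol × 2.8 L ÷ 1000 = 29.176 g
potassium chloride: 0.0484 g per 100 mL × 2800 mL ÷ 100 = 1.355 g

ferrous sulfate heptahydrate 0.175 g; EDTA disodium dihydrate 0.621 g; sorbitol 29.176 g; potassium chloride 1.355 g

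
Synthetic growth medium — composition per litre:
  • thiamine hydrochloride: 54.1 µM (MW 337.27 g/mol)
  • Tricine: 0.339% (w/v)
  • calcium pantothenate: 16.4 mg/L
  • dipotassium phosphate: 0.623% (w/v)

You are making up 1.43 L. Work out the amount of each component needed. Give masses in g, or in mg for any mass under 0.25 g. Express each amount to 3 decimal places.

thiamine hydrochloride 26.092 mg; Tricine 4.848 g; calcium pantothenate 23.452 mg; dipotassium phosphate 8.909 g

Scale factor relative to 1 L: 1.43.
thiamine hydrochloride: 54.1 µmol/L × 337.27 g/mol × 1.43 L ÷ 1000 = 26.092 mg
Tricine: 0.339% w/v = 3.39 g/L → 3.39 × 1.43 L = 4.848 g
calcium pantothenate: 16.4 mg/L × 1.43 L = 23.452 mg
dipotassium phosphate: 0.623% w/v = 6.23 g/L → 6.23 × 1.43 L = 8.909 g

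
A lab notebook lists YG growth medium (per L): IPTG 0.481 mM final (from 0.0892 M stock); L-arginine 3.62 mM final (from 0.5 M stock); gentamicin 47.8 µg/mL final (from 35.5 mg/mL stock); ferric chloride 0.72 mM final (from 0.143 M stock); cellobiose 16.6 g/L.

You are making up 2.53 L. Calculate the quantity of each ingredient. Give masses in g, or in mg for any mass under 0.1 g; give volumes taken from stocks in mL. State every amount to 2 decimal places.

Working volume: 2.53 L.
IPTG: dilute stock: 0.481 mM × 2530 mL ÷ 89.2 mM = 13.64 mL
L-arginine: V = C2·V2/C1 = 3.62 mM × 2530 mL ÷ 500 mM = 18.32 mL
gentamicin: C1V1 = C2V2 → 47.8 µg/mL × 2530 mL ÷ 35500 µg/mL = 3.41 mL
ferric chloride: dilute stock: 0.72 mM × 2530 mL ÷ 143 mM = 12.74 mL
cellobiose: 16.6 g/L × 2.53 L = 42.00 g

IPTG 13.64 mL; L-arginine 18.32 mL; gentamicin 3.41 mL; ferric chloride 12.74 mL; cellobiose 42.00 g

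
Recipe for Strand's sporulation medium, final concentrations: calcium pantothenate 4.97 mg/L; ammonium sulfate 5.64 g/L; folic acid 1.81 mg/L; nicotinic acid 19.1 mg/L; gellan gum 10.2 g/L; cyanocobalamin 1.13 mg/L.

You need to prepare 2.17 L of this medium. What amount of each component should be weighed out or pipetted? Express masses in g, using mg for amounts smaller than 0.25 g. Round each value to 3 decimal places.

calcium pantothenate 10.785 mg; ammonium sulfate 12.239 g; folic acid 3.928 mg; nicotinic acid 41.447 mg; gellan gum 22.134 g; cyanocobalamin 2.452 mg

Scale factor relative to 1 L: 2.17.
calcium pantothenate: 4.97 mg/L × 2.17 L = 10.785 mg
ammonium sulfate: 5.64 g/L × 2.17 L = 12.239 g
folic acid: 1.81 mg/L × 2.17 L = 3.928 mg
nicotinic acid: 19.1 mg/L × 2.17 L = 41.447 mg
gellan gum: 10.2 g/L × 2.17 L = 22.134 g
cyanocobalamin: 1.13 mg/L × 2.17 L = 2.452 mg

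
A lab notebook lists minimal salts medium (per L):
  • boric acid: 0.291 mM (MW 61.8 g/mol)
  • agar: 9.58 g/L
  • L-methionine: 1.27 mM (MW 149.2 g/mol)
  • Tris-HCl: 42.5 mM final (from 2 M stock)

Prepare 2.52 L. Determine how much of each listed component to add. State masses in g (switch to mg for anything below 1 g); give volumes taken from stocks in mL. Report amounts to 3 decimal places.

Working volume: 2.52 L.
boric acid: 0.291 mmol/L × 61.8 mg/mmol × 2.52 L = 45.319 mg
agar: 9.58 g/L × 2.52 L = 24.142 g
L-methionine: 1.27 mmol/L × 149.2 mg/mmol × 2.52 L = 477.500 mg
Tris-HCl: V = C2·V2/C1 = 42.5 mM × 2520 mL ÷ 2000 mM = 53.550 mL

boric acid 45.319 mg; agar 24.142 g; L-methionine 477.500 mg; Tris-HCl 53.550 mL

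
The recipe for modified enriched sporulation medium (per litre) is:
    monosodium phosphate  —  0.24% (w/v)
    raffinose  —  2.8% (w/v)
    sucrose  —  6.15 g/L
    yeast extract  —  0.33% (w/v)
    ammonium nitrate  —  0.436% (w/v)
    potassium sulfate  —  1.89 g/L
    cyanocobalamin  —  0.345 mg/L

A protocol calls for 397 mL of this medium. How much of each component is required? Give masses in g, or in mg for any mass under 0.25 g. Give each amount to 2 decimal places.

monosodium phosphate 0.95 g; raffinose 11.12 g; sucrose 2.44 g; yeast extract 1.31 g; ammonium nitrate 1.73 g; potassium sulfate 0.75 g; cyanocobalamin 0.14 mg

Target volume = 397 mL = 0.397 L.
monosodium phosphate: 0.24% w/v = 2.4 g/L → 2.4 × 0.397 L = 0.95 g
raffinose: 2.8 g per 100 mL × 397 mL ÷ 100 = 11.12 g
sucrose: 6.15 g/L × 0.397 L = 2.44 g
yeast extract: 0.33 g per 100 mL × 397 mL ÷ 100 = 1.31 g
ammonium nitrate: 0.436% w/v = 4.36 g/L → 4.36 × 0.397 L = 1.73 g
potassium sulfate: 1.89 g/L × 0.397 L = 0.75 g
cyanocobalamin: 0.345 mg/L × 0.397 L = 0.14 mg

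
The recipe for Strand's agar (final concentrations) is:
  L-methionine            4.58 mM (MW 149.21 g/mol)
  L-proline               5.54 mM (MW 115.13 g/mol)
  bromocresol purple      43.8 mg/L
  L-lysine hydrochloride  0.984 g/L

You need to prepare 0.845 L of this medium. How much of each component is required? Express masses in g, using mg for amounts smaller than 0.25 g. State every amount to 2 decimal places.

Scale factor relative to 1 L: 0.845.
L-methionine: 4.58 mmol/L × 149.21 g/mol × 0.845 L ÷ 1000 = 0.58 g
L-proline: 5.54 mmol/L × 115.13 g/mol × 0.845 L ÷ 1000 = 0.54 g
bromocresol purple: 43.8 mg/L × 0.845 L = 37.01 mg
L-lysine hydrochloride: 0.984 g/L × 0.845 L = 0.83 g

L-methionine 0.58 g; L-proline 0.54 g; bromocresol purple 37.01 mg; L-lysine hydrochloride 0.83 g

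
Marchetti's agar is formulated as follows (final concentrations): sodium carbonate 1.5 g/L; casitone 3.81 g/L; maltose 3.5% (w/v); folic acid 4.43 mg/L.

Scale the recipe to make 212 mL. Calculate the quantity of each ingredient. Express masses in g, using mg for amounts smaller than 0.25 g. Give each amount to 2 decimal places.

sodium carbonate 0.32 g; casitone 0.81 g; maltose 7.42 g; folic acid 0.94 mg

Working volume: 212 mL = 0.212 L.
sodium carbonate: 1.5 g/L × 0.212 L = 0.32 g
casitone: 3.81 g/L × 0.212 L = 0.81 g
maltose: 3.5 g per 100 mL × 212 mL ÷ 100 = 7.42 g
folic acid: 4.43 mg/L × 0.212 L = 0.94 mg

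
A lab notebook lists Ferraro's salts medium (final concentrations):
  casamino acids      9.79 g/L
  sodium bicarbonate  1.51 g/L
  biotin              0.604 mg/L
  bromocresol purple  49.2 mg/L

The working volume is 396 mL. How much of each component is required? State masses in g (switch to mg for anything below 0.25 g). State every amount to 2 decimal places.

casamino acids 3.88 g; sodium bicarbonate 0.60 g; biotin 0.24 mg; bromocresol purple 19.48 mg

Target volume = 396 mL = 0.396 L.
casamino acids: 9.79 g/L × 0.396 L = 3.88 g
sodium bicarbonate: 1.51 g/L × 0.396 L = 0.60 g
biotin: 0.604 mg/L × 0.396 L = 0.24 mg
bromocresol purple: 49.2 mg/L × 0.396 L = 19.48 mg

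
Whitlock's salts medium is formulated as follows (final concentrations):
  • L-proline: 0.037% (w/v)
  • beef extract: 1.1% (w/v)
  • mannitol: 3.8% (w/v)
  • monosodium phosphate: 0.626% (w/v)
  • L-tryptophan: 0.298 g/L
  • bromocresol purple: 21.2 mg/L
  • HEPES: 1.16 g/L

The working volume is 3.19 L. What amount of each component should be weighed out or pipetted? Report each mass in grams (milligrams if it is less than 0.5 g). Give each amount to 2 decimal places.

Working volume: 3.19 L.
L-proline: 0.037 g per 100 mL × 3190 mL ÷ 100 = 1.18 g
beef extract: 1.1% w/v = 11 g/L → 11 × 3.19 L = 35.09 g
mannitol: 3.8 g per 100 mL × 3190 mL ÷ 100 = 121.22 g
monosodium phosphate: 0.626% w/v = 6.26 g/L → 6.26 × 3.19 L = 19.97 g
L-tryptophan: 0.298 g/L × 3.19 L = 0.95 g
bromocresol purple: 21.2 mg/L × 3.19 L = 67.63 mg
HEPES: 1.16 g/L × 3.19 L = 3.70 g

L-proline 1.18 g; beef extract 35.09 g; mannitol 121.22 g; monosodium phosphate 19.97 g; L-tryptophan 0.95 g; bromocresol purple 67.63 mg; HEPES 3.70 g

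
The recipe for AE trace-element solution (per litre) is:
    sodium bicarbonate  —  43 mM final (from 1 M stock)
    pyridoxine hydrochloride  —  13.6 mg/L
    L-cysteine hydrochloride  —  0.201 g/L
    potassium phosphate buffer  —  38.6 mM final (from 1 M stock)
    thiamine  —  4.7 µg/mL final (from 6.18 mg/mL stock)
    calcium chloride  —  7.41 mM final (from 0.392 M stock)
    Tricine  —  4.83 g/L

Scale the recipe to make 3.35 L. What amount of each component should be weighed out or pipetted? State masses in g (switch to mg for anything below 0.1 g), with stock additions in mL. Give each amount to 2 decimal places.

Scale factor relative to 1 L: 3.35.
sodium bicarbonate: V = C2·V2/C1 = 43 mM × 3350 mL ÷ 1000 mM = 144.05 mL
pyridoxine hydrochloride: 13.6 mg/L × 3.35 L = 45.56 mg
L-cysteine hydrochloride: 0.201 g/L × 3.35 L = 0.67 g
potassium phosphate buffer: C1V1 = C2V2 → 38.6 mM × 3350 mL ÷ 1000 mM = 129.31 mL
thiamine: V = C2·V2/C1 = 4.7 µg/mL × 3350 mL ÷ 6180 µg/mL = 2.55 mL
calcium chloride: C1V1 = C2V2 → 7.41 mM × 3350 mL ÷ 392 mM = 63.33 mL
Tricine: 4.83 g/L × 3.35 L = 16.18 g

sodium bicarbonate 144.05 mL; pyridoxine hydrochloride 45.56 mg; L-cysteine hydrochloride 0.67 g; potassium phosphate buffer 129.31 mL; thiamine 2.55 mL; calcium chloride 63.33 mL; Tricine 16.18 g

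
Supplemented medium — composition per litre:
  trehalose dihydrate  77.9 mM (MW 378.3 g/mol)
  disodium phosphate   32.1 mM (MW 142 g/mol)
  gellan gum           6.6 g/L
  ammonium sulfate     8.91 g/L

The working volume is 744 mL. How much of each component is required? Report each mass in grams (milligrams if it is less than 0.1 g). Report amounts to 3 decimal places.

Working volume: 744 mL = 0.744 L.
trehalose dihydrate: 77.9 mmol/L × 378.3 g/mol × 0.744 L ÷ 1000 = 21.925 g
disodium phosphate: 32.1 mmol/L × 142 g/mol × 0.744 L ÷ 1000 = 3.391 g
gellan gum: 6.6 g/L × 0.744 L = 4.910 g
ammonium sulfate: 8.91 g/L × 0.744 L = 6.629 g

trehalose dihydrate 21.925 g; disodium phosphate 3.391 g; gellan gum 4.910 g; ammonium sulfate 6.629 g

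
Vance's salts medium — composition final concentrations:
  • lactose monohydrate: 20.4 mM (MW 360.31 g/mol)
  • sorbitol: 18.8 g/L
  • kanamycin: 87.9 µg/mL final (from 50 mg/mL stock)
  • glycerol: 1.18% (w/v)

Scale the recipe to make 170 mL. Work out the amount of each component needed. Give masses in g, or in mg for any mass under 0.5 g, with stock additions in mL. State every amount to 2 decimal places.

Target volume = 170 mL = 0.17 L.
lactose monohydrate: 20.4 mmol/L × 360.31 g/mol × 0.17 L ÷ 1000 = 1.25 g
sorbitol: 18.8 g/L × 0.17 L = 3.20 g
kanamycin: C1V1 = C2V2 → 87.9 µg/mL × 170 mL ÷ 50000 µg/mL = 0.30 mL
glycerol: 1.18% w/v = 11.8 g/L → 11.8 × 0.17 L = 2.01 g

lactose monohydrate 1.25 g; sorbitol 3.20 g; kanamycin 0.30 mL; glycerol 2.01 g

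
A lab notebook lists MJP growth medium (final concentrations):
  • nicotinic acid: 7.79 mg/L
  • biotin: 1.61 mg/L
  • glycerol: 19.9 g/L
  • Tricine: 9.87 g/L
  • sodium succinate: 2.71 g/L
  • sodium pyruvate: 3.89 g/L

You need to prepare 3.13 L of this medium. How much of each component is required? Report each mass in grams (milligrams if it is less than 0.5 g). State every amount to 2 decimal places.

nicotinic acid 24.38 mg; biotin 5.04 mg; glycerol 62.29 g; Tricine 30.89 g; sodium succinate 8.48 g; sodium pyruvate 12.18 g

Working volume: 3.13 L.
nicotinic acid: 7.79 mg/L × 3.13 L = 24.38 mg
biotin: 1.61 mg/L × 3.13 L = 5.04 mg
glycerol: 19.9 g/L × 3.13 L = 62.29 g
Tricine: 9.87 g/L × 3.13 L = 30.89 g
sodium succinate: 2.71 g/L × 3.13 L = 8.48 g
sodium pyruvate: 3.89 g/L × 3.13 L = 12.18 g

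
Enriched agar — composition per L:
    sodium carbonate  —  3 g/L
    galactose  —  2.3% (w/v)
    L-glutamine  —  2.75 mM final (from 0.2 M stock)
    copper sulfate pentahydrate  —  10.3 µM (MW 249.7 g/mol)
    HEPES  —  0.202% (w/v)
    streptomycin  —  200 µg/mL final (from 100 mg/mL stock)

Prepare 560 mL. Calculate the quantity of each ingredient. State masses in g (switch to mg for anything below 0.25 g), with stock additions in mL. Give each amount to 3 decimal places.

Target volume = 560 mL = 0.56 L.
sodium carbonate: 3 g/L × 0.56 L = 1.680 g
galactose: 2.3 g per 100 mL × 560 mL ÷ 100 = 12.880 g
L-glutamine: C1V1 = C2V2 → 2.75 mM × 560 mL ÷ 200 mM = 7.700 mL
copper sulfate pentahydrate: 10.3 µmol/L × 249.7 g/mol × 0.56 L ÷ 1000 = 1.440 mg
HEPES: 0.202% w/v = 2.02 g/L → 2.02 × 0.56 L = 1.131 g
streptomycin: V = C2·V2/C1 = 200 µg/mL × 560 mL ÷ 100000 µg/mL = 1.120 mL

sodium carbonate 1.680 g; galactose 12.880 g; L-glutamine 7.700 mL; copper sulfate pentahydrate 1.440 mg; HEPES 1.131 g; streptomycin 1.120 mL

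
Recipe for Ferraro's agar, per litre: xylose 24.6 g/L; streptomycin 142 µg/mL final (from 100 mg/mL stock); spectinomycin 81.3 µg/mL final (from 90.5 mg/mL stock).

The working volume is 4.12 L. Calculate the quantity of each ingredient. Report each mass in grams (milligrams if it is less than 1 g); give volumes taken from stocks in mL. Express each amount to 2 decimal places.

Working volume: 4.12 L.
xylose: 24.6 g/L × 4.12 L = 101.35 g
streptomycin: dilute stock: 142 µg/mL × 4120 mL ÷ 100000 µg/mL = 5.85 mL
spectinomycin: V = C2·V2/C1 = 81.3 µg/mL × 4120 mL ÷ 90500 µg/mL = 3.70 mL

xylose 101.35 g; streptomycin 5.85 mL; spectinomycin 3.70 mL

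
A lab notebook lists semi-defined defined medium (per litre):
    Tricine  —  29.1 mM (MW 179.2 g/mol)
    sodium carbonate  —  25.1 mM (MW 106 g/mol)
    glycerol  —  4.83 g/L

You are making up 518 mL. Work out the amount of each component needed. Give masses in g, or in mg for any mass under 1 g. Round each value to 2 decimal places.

Target volume = 518 mL = 0.518 L.
Tricine: 29.1 mmol/L × 179.2 g/mol × 0.518 L ÷ 1000 = 2.70 g
sodium carbonate: 25.1 mmol/L × 106 g/mol × 0.518 L ÷ 1000 = 1.38 g
glycerol: 4.83 g/L × 0.518 L = 2.50 g

Tricine 2.70 g; sodium carbonate 1.38 g; glycerol 2.50 g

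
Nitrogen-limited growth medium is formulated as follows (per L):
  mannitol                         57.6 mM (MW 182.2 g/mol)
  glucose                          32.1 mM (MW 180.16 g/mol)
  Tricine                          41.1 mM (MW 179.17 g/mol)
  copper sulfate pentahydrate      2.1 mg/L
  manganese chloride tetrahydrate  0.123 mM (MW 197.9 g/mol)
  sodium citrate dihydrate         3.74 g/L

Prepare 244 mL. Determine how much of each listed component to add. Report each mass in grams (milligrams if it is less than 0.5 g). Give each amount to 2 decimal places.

mannitol 2.56 g; glucose 1.41 g; Tricine 1.80 g; copper sulfate pentahydrate 0.51 mg; manganese chloride tetrahydrate 5.94 mg; sodium citrate dihydrate 0.91 g

Scale factor relative to 1 L: 0.244.
mannitol: 57.6 mmol/L × 182.2 g/mol × 0.244 L ÷ 1000 = 2.56 g
glucose: 32.1 mmol/L × 180.16 g/mol × 0.244 L ÷ 1000 = 1.41 g
Tricine: 41.1 mmol/L × 179.17 g/mol × 0.244 L ÷ 1000 = 1.80 g
copper sulfate pentahydrate: 2.1 mg/L × 0.244 L = 0.51 mg
manganese chloride tetrahydrate: 0.123 mmol/L × 197.9 mg/mmol × 0.244 L = 5.94 mg
sodium citrate dihydrate: 3.74 g/L × 0.244 L = 0.91 g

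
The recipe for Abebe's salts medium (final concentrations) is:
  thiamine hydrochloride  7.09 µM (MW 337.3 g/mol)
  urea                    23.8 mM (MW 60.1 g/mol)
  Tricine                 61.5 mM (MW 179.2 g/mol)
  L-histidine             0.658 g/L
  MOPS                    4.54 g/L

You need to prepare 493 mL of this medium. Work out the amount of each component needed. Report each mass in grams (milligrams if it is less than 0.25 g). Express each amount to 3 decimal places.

Target volume = 493 mL = 0.493 L.
thiamine hydrochloride: 7.09 µmol/L × 337.3 g/mol × 0.493 L ÷ 1000 = 1.179 mg
urea: 23.8 mmol/L × 60.1 g/mol × 0.493 L ÷ 1000 = 0.705 g
Tricine: 61.5 mmol/L × 179.2 g/mol × 0.493 L ÷ 1000 = 5.433 g
L-histidine: 0.658 g/L × 0.493 L = 0.324 g
MOPS: 4.54 g/L × 0.493 L = 2.238 g

thiamine hydrochloride 1.179 mg; urea 0.705 g; Tricine 5.433 g; L-histidine 0.324 g; MOPS 2.238 g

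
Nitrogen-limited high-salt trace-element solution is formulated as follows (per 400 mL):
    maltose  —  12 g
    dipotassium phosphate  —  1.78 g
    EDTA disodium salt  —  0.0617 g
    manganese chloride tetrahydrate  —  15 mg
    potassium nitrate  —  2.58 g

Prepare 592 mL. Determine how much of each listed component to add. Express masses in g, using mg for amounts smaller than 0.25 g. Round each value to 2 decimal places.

maltose 17.76 g; dipotassium phosphate 2.63 g; EDTA disodium salt 91.32 mg; manganese chloride tetrahydrate 22.20 mg; potassium nitrate 3.82 g

Ratio of target to recipe volume: 592 / 400 = 1.48.
maltose: 12 g × (592 mL / 400 mL) = 17.76 g
dipotassium phosphate: 1.78 g × (592 mL / 400 mL) = 2.63 g
EDTA disodium salt: 0.0617 g × (592 mL / 400 mL) = 0.091316 g = 91.32 mg
manganese chloride tetrahydrate: 15 mg × (592 mL / 400 mL) = 22.20 mg
potassium nitrate: 2.58 g × (592 mL / 400 mL) = 3.82 g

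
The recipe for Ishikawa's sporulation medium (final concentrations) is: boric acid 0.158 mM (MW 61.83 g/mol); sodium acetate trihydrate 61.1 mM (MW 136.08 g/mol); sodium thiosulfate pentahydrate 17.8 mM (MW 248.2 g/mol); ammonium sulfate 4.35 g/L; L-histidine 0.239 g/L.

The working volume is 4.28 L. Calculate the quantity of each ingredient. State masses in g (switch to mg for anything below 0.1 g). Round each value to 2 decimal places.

Scale factor relative to 1 L: 4.28.
boric acid: 0.158 mmol/L × 61.83 mg/mmol × 4.28 L = 41.81 mg
sodium acetate trihydrate: 61.1 mmol/L × 136.08 g/mol × 4.28 L ÷ 1000 = 35.59 g
sodium thiosulfate pentahydrate: 17.8 mmol/L × 248.2 g/mol × 4.28 L ÷ 1000 = 18.91 g
ammonium sulfate: 4.35 g/L × 4.28 L = 18.62 g
L-histidine: 0.239 g/L × 4.28 L = 1.02 g

boric acid 41.81 mg; sodium acetate trihydrate 35.59 g; sodium thiosulfate pentahydrate 18.91 g; ammonium sulfate 18.62 g; L-histidine 1.02 g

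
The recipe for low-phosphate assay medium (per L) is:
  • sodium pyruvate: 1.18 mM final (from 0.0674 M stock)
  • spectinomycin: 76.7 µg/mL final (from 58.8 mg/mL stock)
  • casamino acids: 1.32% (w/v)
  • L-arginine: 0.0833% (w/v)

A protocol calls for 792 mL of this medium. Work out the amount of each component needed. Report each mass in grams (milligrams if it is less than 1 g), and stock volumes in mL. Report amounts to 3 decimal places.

Target volume = 792 mL = 0.792 L.
sodium pyruvate: dilute stock: 1.18 mM × 792 mL ÷ 67.4 mM = 13.866 mL
spectinomycin: dilute stock: 76.7 µg/mL × 792 mL ÷ 58800 µg/mL = 1.033 mL
casamino acids: 1.32 g per 100 mL × 792 mL ÷ 100 = 10.454 g
L-arginine: 0.0833% w/v = 0.833 g/L → 0.833 × 0.792 L = 0.659736 g = 659.736 mg

sodium pyruvate 13.866 mL; spectinomycin 1.033 mL; casamino acids 10.454 g; L-arginine 659.736 mg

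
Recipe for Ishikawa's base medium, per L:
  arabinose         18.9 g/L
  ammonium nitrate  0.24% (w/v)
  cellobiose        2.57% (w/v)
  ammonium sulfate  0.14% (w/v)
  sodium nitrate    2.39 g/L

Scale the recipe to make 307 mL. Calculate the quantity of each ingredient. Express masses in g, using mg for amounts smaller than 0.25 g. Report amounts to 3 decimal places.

Target volume = 307 mL = 0.307 L.
arabinose: 18.9 g/L × 0.307 L = 5.802 g
ammonium nitrate: 0.24 g per 100 mL × 307 mL ÷ 100 = 0.737 g
cellobiose: 2.57% w/v = 25.7 g/L → 25.7 × 0.307 L = 7.890 g
ammonium sulfate: 0.14 g per 100 mL × 307 mL ÷ 100 = 0.430 g
sodium nitrate: 2.39 g/L × 0.307 L = 0.734 g

arabinose 5.802 g; ammonium nitrate 0.737 g; cellobiose 7.890 g; ammonium sulfate 0.430 g; sodium nitrate 0.734 g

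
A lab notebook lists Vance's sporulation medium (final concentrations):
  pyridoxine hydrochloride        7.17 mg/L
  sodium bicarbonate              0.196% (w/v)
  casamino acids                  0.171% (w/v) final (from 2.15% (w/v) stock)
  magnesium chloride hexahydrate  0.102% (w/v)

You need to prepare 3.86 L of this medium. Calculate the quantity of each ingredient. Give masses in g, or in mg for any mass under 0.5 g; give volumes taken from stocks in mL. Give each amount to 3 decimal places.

pyridoxine hydrochloride 27.676 mg; sodium bicarbonate 7.566 g; casamino acids 307.005 mL; magnesium chloride hexahydrate 3.937 g

Working volume: 3.86 L.
pyridoxine hydrochloride: 7.17 mg/L × 3.86 L = 27.676 mg
sodium bicarbonate: 0.196% w/v = 1.96 g/L → 1.96 × 3.86 L = 7.566 g
casamino acids: C1V1 = C2V2 → 0.171% ÷ 2.15% × 3860 mL = 307.005 mL
magnesium chloride hexahydrate: 0.102 g per 100 mL × 3860 mL ÷ 100 = 3.937 g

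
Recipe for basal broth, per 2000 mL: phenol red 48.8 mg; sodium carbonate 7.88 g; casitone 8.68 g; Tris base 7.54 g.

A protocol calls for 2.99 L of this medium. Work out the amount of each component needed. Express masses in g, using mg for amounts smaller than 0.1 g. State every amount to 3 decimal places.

phenol red 72.956 mg; sodium carbonate 11.781 g; casitone 12.977 g; Tris base 11.272 g

Ratio of target to recipe volume: 2990 / 2000 = 1.495.
phenol red: 48.8 mg × (2990 mL / 2000 mL) = 72.956 mg
sodium carbonate: 7.88 g × (2990 mL / 2000 mL) = 11.781 g
casitone: 8.68 g × (2990 mL / 2000 mL) = 12.977 g
Tris base: 7.54 g × (2990 mL / 2000 mL) = 11.272 g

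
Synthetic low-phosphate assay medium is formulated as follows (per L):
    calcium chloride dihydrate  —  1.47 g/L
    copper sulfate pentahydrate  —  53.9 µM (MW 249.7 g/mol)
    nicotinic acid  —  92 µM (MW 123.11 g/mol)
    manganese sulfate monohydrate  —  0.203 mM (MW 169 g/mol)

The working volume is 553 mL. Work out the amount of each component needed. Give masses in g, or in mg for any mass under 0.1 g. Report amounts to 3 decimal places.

calcium chloride dihydrate 0.813 g; copper sulfate pentahydrate 7.443 mg; nicotinic acid 6.263 mg; manganese sulfate monohydrate 18.972 mg

Working volume: 553 mL = 0.553 L.
calcium chloride dihydrate: 1.47 g/L × 0.553 L = 0.813 g
copper sulfate pentahydrate: 53.9 µmol/L × 249.7 g/mol × 0.553 L ÷ 1000 = 7.443 mg
nicotinic acid: 92 µmol/L × 123.11 g/mol × 0.553 L ÷ 1000 = 6.263 mg
manganese sulfate monohydrate: 0.203 mmol/L × 169 mg/mmol × 0.553 L = 18.972 mg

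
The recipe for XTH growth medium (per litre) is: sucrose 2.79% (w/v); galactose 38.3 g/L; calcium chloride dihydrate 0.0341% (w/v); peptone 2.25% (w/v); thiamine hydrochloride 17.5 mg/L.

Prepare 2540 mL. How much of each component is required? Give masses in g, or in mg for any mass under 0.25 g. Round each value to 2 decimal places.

Target volume = 2540 mL = 2.54 L.
sucrose: 2.79% w/v = 27.9 g/L → 27.9 × 2.54 L = 70.87 g
galactose: 38.3 g/L × 2.54 L = 97.28 g
calcium chloride dihydrate: 0.0341 g per 100 mL × 2540 mL ÷ 100 = 0.87 g
peptone: 2.25 g per 100 mL × 2540 mL ÷ 100 = 57.15 g
thiamine hydrochloride: 17.5 mg/L × 2.54 L = 44.45 mg

sucrose 70.87 g; galactose 97.28 g; calcium chloride dihydrate 0.87 g; peptone 57.15 g; thiamine hydrochloride 44.45 mg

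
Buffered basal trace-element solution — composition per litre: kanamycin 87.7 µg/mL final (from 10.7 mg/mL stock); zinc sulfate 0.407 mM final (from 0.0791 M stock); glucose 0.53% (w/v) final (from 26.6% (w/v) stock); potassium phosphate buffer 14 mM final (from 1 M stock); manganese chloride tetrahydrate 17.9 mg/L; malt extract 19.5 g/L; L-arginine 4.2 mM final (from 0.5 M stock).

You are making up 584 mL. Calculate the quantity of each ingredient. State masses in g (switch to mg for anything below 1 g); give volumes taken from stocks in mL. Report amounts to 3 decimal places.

kanamycin 4.787 mL; zinc sulfate 3.005 mL; glucose 11.636 mL; potassium phosphate buffer 8.176 mL; manganese chloride tetrahydrate 10.454 mg; malt extract 11.388 g; L-arginine 4.906 mL

Target volume = 584 mL = 0.584 L.
kanamycin: dilute stock: 87.7 µg/mL × 584 mL ÷ 10700 µg/mL = 4.787 mL
zinc sulfate: C1V1 = C2V2 → 0.407 mM × 584 mL ÷ 79.1 mM = 3.005 mL
glucose: V = C2·V2/C1 = 0.53% ÷ 26.6% × 584 mL = 11.636 mL
potassium phosphate buffer: V = C2·V2/C1 = 14 mM × 584 mL ÷ 1000 mM = 8.176 mL
manganese chloride tetrahydrate: 17.9 mg/L × 0.584 L = 10.454 mg
malt extract: 19.5 g/L × 0.584 L = 11.388 g
L-arginine: C1V1 = C2V2 → 4.2 mM × 584 mL ÷ 500 mM = 4.906 mL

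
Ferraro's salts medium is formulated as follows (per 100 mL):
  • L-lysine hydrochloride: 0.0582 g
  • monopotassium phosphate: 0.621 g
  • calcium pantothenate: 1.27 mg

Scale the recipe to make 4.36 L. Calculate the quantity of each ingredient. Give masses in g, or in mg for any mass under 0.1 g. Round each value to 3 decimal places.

L-lysine hydrochloride 2.538 g; monopotassium phosphate 27.076 g; calcium pantothenate 55.372 mg

Ratio of target to recipe volume: 4360 / 100 = 43.6.
L-lysine hydrochloride: 0.0582 g × (4360 mL / 100 mL) = 2.538 g
monopotassium phosphate: 0.621 g × (4360 mL / 100 mL) = 27.076 g
calcium pantothenate: 1.27 mg × (4360 mL / 100 mL) = 55.372 mg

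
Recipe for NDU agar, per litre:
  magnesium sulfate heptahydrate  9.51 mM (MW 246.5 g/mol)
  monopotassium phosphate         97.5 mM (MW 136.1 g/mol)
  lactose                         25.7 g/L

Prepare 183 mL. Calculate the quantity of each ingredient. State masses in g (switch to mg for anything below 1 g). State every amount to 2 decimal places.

magnesium sulfate heptahydrate 428.99 mg; monopotassium phosphate 2.43 g; lactose 4.70 g

Scale factor relative to 1 L: 0.183.
magnesium sulfate heptahydrate: 9.51 mmol/L × 246.5 mg/mmol × 0.183 L = 428.99 mg
monopotassium phosphate: 97.5 mmol/L × 136.1 g/mol × 0.183 L ÷ 1000 = 2.43 g
lactose: 25.7 g/L × 0.183 L = 4.70 g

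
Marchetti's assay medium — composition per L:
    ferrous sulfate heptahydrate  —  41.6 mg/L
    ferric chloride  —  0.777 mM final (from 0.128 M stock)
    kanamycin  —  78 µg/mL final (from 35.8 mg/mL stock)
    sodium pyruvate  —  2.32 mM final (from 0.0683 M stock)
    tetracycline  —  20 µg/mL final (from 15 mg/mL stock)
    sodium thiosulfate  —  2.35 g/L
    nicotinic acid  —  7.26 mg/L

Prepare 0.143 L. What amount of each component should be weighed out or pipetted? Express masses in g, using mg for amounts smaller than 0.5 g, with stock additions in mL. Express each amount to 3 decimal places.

ferrous sulfate heptahydrate 5.949 mg; ferric chloride 0.868 mL; kanamycin 0.312 mL; sodium pyruvate 4.857 mL; tetracycline 0.191 mL; sodium thiosulfate 336.050 mg; nicotinic acid 1.038 mg

Working volume: 0.143 L.
ferrous sulfate heptahydrate: 41.6 mg/L × 0.143 L = 5.949 mg
ferric chloride: C1V1 = C2V2 → 0.777 mM × 143 mL ÷ 128 mM = 0.868 mL
kanamycin: C1V1 = C2V2 → 78 µg/mL × 143 mL ÷ 35800 µg/mL = 0.312 mL
sodium pyruvate: V = C2·V2/C1 = 2.32 mM × 143 mL ÷ 68.3 mM = 4.857 mL
tetracycline: V = C2·V2/C1 = 20 µg/mL × 143 mL ÷ 15000 µg/mL = 0.191 mL
sodium thiosulfate: 2.35 g/L × 0.143 L = 0.33605 g = 336.050 mg
nicotinic acid: 7.26 mg/L × 0.143 L = 1.038 mg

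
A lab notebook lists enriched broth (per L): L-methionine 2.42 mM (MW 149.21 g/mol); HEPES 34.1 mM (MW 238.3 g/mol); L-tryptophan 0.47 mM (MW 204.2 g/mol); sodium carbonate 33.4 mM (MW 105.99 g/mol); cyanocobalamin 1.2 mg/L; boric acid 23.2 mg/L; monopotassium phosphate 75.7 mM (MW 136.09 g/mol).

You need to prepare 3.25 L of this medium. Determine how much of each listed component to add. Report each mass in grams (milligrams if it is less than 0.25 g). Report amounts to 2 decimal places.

Working volume: 3.25 L.
L-methionine: 2.42 mmol/L × 149.21 g/mol × 3.25 L ÷ 1000 = 1.17 g
HEPES: 34.1 mmol/L × 238.3 g/mol × 3.25 L ÷ 1000 = 26.41 g
L-tryptophan: 0.47 mmol/L × 204.2 g/mol × 3.25 L ÷ 1000 = 0.31 g
sodium carbonate: 33.4 mmol/L × 105.99 g/mol × 3.25 L ÷ 1000 = 11.51 g
cyanocobalamin: 1.2 mg/L × 3.25 L = 3.90 mg
boric acid: 23.2 mg/L × 3.25 L = 75.40 mg
monopotassium phosphate: 75.7 mmol/L × 136.09 g/mol × 3.25 L ÷ 1000 = 33.48 g

L-methionine 1.17 g; HEPES 26.41 g; L-tryptophan 0.31 g; sodium carbonate 11.51 g; cyanocobalamin 3.90 mg; boric acid 75.40 mg; monopotassium phosphate 33.48 g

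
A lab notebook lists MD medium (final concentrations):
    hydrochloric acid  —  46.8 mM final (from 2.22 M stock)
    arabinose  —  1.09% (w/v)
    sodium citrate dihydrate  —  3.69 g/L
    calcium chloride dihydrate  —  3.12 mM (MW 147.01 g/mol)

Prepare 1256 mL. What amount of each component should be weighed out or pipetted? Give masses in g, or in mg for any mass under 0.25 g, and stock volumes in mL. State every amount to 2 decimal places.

hydrochloric acid 26.48 mL; arabinose 13.69 g; sodium citrate dihydrate 4.63 g; calcium chloride dihydrate 0.58 g

Working volume: 1256 mL = 1.256 L.
hydrochloric acid: C1V1 = C2V2 → 46.8 mM × 1256 mL ÷ 2220 mM = 26.48 mL
arabinose: 1.09% w/v = 10.9 g/L → 10.9 × 1.256 L = 13.69 g
sodium citrate dihydrate: 3.69 g/L × 1.256 L = 4.63 g
calcium chloride dihydrate: 3.12 mmol/L × 147.01 g/mol × 1.256 L ÷ 1000 = 0.58 g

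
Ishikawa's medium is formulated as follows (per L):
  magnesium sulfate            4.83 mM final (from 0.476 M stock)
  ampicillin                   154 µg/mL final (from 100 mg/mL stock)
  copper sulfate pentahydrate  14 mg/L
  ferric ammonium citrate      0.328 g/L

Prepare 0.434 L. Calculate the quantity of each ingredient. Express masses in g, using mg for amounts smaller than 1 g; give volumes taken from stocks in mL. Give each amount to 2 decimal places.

Working volume: 0.434 L.
magnesium sulfate: C1V1 = C2V2 → 4.83 mM × 434 mL ÷ 476 mM = 4.40 mL
ampicillin: dilute stock: 154 µg/mL × 434 mL ÷ 100000 µg/mL = 0.67 mL
copper sulfate pentahydrate: 14 mg/L × 0.434 L = 6.08 mg
ferric ammonium citrate: 0.328 g/L × 0.434 L = 0.142352 g = 142.35 mg

magnesium sulfate 4.40 mL; ampicillin 0.67 mL; copper sulfate pentahydrate 6.08 mg; ferric ammonium citrate 142.35 mg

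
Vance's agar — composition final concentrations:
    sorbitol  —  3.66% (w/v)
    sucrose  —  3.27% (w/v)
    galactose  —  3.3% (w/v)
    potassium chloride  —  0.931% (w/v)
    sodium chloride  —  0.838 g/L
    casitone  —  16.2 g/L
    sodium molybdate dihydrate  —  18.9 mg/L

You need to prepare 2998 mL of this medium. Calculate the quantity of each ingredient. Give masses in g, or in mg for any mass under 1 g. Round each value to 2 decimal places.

Target volume = 2998 mL = 2.998 L.
sorbitol: 3.66% w/v = 36.6 g/L → 36.6 × 2.998 L = 109.73 g
sucrose: 3.27 g per 100 mL × 2998 mL ÷ 100 = 98.03 g
galactose: 3.3% w/v = 33 g/L → 33 × 2.998 L = 98.93 g
potassium chloride: 0.931% w/v = 9.31 g/L → 9.31 × 2.998 L = 27.91 g
sodium chloride: 0.838 g/L × 2.998 L = 2.51 g
casitone: 16.2 g/L × 2.998 L = 48.57 g
sodium molybdate dihydrate: 18.9 mg/L × 2.998 L = 56.66 mg

sorbitol 109.73 g; sucrose 98.03 g; galactose 98.93 g; potassium chloride 27.91 g; sodium chloride 2.51 g; casitone 48.57 g; sodium molybdate dihydrate 56.66 mg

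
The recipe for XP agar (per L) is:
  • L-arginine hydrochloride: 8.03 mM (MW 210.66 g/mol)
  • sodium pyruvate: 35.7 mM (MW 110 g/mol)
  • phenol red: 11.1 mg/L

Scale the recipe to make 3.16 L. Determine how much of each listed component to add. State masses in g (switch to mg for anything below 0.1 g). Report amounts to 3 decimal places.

L-arginine hydrochloride 5.345 g; sodium pyruvate 12.409 g; phenol red 35.076 mg

Working volume: 3.16 L.
L-arginine hydrochloride: 8.03 mmol/L × 210.66 g/mol × 3.16 L ÷ 1000 = 5.345 g
sodium pyruvate: 35.7 mmol/L × 110 g/mol × 3.16 L ÷ 1000 = 12.409 g
phenol red: 11.1 mg/L × 3.16 L = 35.076 mg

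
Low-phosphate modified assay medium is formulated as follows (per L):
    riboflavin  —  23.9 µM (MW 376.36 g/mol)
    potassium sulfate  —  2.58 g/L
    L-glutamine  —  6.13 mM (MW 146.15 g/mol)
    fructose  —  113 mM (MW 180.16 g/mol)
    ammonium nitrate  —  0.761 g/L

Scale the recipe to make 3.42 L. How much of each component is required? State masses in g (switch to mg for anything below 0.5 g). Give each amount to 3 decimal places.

Scale factor relative to 1 L: 3.42.
riboflavin: 23.9 µmol/L × 376.36 g/mol × 3.42 L ÷ 1000 = 30.763 mg
potassium sulfate: 2.58 g/L × 3.42 L = 8.824 g
L-glutamine: 6.13 mmol/L × 146.15 g/mol × 3.42 L ÷ 1000 = 3.064 g
fructose: 113 mmol/L × 180.16 g/mol × 3.42 L ÷ 1000 = 69.625 g
ammonium nitrate: 0.761 g/L × 3.42 L = 2.603 g

riboflavin 30.763 mg; potassium sulfate 8.824 g; L-glutamine 3.064 g; fructose 69.625 g; ammonium nitrate 2.603 g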